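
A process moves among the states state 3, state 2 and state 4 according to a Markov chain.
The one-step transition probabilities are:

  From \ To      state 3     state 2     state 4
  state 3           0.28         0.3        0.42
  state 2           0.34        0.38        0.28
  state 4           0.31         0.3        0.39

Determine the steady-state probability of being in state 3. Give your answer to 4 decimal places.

0.3105

Let the stationary distribution be π with π = πP and π_1 + π_2 + π_3 = 1.
π_1 = 0.28·π_1 + 0.34·π_2 + 0.31·π_3
π_2 = 0.3·π_1 + 0.38·π_2 + 0.3·π_3
Solving with the normalization constraint gives π = (0.3105, 0.3261, 0.3634).
So the stationary probability of state 3 is 0.3105.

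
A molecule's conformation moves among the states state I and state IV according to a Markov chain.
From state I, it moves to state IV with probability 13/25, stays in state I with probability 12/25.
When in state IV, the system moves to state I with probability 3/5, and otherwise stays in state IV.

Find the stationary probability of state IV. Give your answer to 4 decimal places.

0.4643

Let the stationary distribution be π with π = πP and π_1 + π_2 = 1.
π_1 = 0.48·π_1 + 0.6·π_2
Solving with the normalization constraint gives π = (0.5357, 0.4643).
So the stationary probability of state IV is 0.4643.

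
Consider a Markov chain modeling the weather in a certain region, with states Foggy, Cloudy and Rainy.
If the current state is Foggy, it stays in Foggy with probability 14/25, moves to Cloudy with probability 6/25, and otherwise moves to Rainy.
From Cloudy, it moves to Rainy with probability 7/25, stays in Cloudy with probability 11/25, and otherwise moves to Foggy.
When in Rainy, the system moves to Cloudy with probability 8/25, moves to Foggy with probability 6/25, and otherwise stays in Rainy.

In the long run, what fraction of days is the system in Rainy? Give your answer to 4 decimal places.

Let the stationary distribution be π with π = πP and π_1 + π_2 + π_3 = 1.
π_1 = 0.56·π_1 + 0.28·π_2 + 0.24·π_3
π_2 = 0.24·π_1 + 0.44·π_2 + 0.32·π_3
Solving with the normalization constraint gives π = (0.3723, 0.3298, 0.2979).
So the stationary probability of Rainy is 0.2979.

0.2979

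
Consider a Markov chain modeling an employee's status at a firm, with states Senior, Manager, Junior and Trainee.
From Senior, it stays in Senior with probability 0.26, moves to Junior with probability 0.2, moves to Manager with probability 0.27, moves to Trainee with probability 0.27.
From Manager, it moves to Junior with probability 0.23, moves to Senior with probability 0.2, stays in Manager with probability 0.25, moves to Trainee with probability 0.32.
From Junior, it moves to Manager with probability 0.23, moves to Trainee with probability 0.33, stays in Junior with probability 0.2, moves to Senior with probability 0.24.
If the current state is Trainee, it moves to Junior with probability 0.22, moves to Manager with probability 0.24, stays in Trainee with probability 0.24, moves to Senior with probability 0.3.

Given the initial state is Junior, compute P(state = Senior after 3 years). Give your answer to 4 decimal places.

0.2522

Propagate the distribution vector 3 years from Junior.
After 0 years: (0.0000, 0.0000, 1.0000, 0.0000)
After 1 year: (0.2400, 0.2300, 0.2000, 0.3300)
After 2 years: (0.2554, 0.2475, 0.2135, 0.2836)
After 3 years: (0.2522, 0.2480, 0.2131, 0.2867)
P(in Senior after 3 years) = 0.2522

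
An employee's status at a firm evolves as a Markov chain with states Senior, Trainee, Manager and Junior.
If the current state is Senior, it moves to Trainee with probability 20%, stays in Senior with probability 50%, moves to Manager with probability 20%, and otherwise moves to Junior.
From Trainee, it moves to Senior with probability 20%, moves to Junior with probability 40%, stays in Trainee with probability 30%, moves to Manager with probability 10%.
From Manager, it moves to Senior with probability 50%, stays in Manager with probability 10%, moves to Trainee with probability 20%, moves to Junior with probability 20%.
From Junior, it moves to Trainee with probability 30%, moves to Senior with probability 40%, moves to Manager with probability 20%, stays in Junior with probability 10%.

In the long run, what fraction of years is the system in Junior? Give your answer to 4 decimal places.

0.1889

Let the stationary distribution be π with π = πP and π_1 + π_2 + π_3 + π_4 = 1.
π_1 = 0.5·π_1 + 0.2·π_2 + 0.5·π_3 + 0.4·π_4
π_2 = 0.2·π_1 + 0.3·π_2 + 0.2·π_3 + 0.3·π_4
π_3 = 0.2·π_1 + 0.1·π_2 + 0.1·π_3 + 0.2·π_4
Solving with the normalization constraint gives π = (0.4081, 0.2432, 0.1597, 0.1889).
So the stationary probability of Junior is 0.1889.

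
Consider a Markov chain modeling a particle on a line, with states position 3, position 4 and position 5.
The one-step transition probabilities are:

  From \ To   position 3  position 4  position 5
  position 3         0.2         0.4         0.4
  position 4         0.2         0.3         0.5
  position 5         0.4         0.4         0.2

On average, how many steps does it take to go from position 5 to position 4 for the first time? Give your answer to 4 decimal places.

Let t(s) be the expected number of steps to first reach position 4 from state s, with t(position 4) = 0. Conditioning on the first step:
t(position 3) = 1 + 0.2·t(position 3) + 0.4·t(position 5)
t(position 5) = 1 + 0.4·t(position 3) + 0.2·t(position 5)
Solving: t(position 3) = 2.5000, t(position 5) = 2.5000.
Expected steps from position 5 to position 4: 2.5000.

2.5000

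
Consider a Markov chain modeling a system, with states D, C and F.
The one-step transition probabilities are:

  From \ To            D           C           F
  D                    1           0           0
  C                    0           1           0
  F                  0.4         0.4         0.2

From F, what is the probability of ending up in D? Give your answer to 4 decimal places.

Let h(s) be the probability of absorption at D starting from transient state s. Then h(D) = 1 and h(C) = 0. By first-step analysis:
h(F) = 0.4·1 + 0.4·0 + 0.2·h(F)
Solving: h(F) = 0.5000.
Starting from F, the probability is 0.5000.

0.5000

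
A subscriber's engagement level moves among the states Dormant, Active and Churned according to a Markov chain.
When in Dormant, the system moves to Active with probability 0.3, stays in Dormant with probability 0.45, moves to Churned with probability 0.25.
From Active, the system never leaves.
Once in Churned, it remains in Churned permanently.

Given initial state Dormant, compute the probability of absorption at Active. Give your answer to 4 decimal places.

0.5455

Let h(s) be the probability of absorption at Active starting from transient state s. Then h(Active) = 1 and h(Churned) = 0. By first-step analysis:
h(Dormant) = 0.45·h(Dormant) + 0.3·1 + 0.25·0
Solving: h(Dormant) = 0.5455.
Starting from Dormant, the probability is 0.5455.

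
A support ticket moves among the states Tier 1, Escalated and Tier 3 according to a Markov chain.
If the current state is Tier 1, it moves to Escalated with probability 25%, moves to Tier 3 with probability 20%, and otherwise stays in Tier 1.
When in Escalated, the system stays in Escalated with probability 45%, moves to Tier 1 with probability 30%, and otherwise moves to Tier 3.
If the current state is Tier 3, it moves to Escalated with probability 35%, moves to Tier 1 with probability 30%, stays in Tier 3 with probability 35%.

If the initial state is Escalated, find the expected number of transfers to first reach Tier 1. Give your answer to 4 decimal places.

Let t(s) be the expected number of transfers to first reach Tier 1 from state s, with t(Tier 1) = 0. Conditioning on the first transfer:
t(Escalated) = 1 + 0.45·t(Escalated) + 0.25·t(Tier 3)
t(Tier 3) = 1 + 0.35·t(Escalated) + 0.35·t(Tier 3)
Solving: t(Escalated) = 3.3333, t(Tier 3) = 3.3333.
Expected transfers from Escalated to Tier 1: 3.3333.

3.3333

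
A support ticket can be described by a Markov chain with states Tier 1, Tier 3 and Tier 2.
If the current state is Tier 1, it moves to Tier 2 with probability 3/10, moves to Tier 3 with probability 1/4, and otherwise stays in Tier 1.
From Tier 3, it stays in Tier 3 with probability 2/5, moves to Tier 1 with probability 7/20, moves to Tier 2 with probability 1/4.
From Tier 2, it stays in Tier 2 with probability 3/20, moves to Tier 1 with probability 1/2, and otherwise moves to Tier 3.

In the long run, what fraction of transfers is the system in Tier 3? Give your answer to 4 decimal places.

Let the stationary distribution be π with π = πP and π_1 + π_2 + π_3 = 1.
π_1 = 0.45·π_1 + 0.35·π_2 + 0.5·π_3
π_2 = 0.25·π_1 + 0.4·π_2 + 0.35·π_3
Solving with the normalization constraint gives π = (0.4300, 0.3232, 0.2468).
So the stationary probability of Tier 3 is 0.3232.

0.3232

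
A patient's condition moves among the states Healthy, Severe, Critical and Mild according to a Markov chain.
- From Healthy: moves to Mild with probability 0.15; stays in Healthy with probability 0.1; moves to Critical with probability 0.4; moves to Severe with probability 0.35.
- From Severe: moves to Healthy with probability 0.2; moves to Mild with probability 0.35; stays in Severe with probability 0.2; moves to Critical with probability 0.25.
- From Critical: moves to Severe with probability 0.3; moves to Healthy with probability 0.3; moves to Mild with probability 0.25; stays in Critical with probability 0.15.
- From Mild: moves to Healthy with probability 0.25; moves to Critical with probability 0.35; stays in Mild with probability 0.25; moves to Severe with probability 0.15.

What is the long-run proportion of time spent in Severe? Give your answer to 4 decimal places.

0.2482

Let the stationary distribution be π with π = πP and π_1 + π_2 + π_3 + π_4 = 1.
π_1 = 0.1·π_1 + 0.2·π_2 + 0.3·π_3 + 0.25·π_4
π_2 = 0.35·π_1 + 0.2·π_2 + 0.3·π_3 + 0.15·π_4
π_3 = 0.4·π_1 + 0.25·π_2 + 0.15·π_3 + 0.35·π_4
Solving with the normalization constraint gives π = (0.2188, 0.2482, 0.2801, 0.2529).
So the stationary probability of Severe is 0.2482.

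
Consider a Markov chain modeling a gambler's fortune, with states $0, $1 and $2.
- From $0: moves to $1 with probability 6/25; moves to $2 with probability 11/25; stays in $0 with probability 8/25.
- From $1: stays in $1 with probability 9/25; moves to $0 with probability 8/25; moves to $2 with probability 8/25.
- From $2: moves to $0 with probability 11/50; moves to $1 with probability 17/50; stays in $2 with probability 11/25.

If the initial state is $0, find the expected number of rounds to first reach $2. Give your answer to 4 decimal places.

Let t(s) be the expected number of rounds to first reach $2 from state s, with t($2) = 0. Conditioning on the first round:
t($0) = 1 + 0.32·t($0) + 0.24·t($1)
t($1) = 1 + 0.32·t($0) + 0.36·t($1)
Solving: t($0) = 2.4554, t($1) = 2.7902.
Expected rounds from $0 to $2: 2.4554.

2.4554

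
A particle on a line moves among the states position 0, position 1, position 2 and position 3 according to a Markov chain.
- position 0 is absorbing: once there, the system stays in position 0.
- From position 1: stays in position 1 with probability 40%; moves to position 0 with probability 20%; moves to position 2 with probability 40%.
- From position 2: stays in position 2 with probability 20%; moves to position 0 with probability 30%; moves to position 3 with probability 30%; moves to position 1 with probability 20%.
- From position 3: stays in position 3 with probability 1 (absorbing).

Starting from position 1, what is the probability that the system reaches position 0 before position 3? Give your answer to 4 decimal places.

Let h(s) be the probability of absorption at position 0 starting from transient state s. Then h(position 0) = 1 and h(position 3) = 0. By first-step analysis:
h(position 1) = 0.2·1 + 0.4·h(position 1) + 0.4·h(position 2)
h(position 2) = 0.3·1 + 0.2·h(position 1) + 0.2·h(position 2) + 0.3·0
Solving: h(position 1) = 0.7000, h(position 2) = 0.5500.
Starting from position 1, the probability is 0.7000.

0.7000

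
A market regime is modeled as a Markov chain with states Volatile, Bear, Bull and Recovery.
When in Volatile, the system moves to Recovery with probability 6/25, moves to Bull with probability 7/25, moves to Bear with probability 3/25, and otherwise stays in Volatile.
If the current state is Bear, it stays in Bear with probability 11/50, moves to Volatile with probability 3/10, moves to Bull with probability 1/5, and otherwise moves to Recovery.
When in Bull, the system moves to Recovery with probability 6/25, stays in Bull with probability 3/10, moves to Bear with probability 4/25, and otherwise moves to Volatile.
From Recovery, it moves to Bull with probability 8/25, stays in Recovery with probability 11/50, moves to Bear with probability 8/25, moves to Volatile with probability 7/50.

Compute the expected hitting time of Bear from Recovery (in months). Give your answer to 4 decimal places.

Let t(s) be the expected number of months to first reach Bear from state s, with t(Bear) = 0. Conditioning on the first month:
t(Volatile) = 1 + 0.36·t(Volatile) + 0.28·t(Bull) + 0.24·t(Recovery)
t(Bull) = 1 + 0.3·t(Volatile) + 0.3·t(Bull) + 0.24·t(Recovery)
t(Recovery) = 1 + 0.14·t(Volatile) + 0.32·t(Bull) + 0.22·t(Recovery)
Solving: t(Volatile) = 5.5906, t(Bull) = 5.3624, t(Recovery) = 4.4855.
Expected months from Recovery to Bear: 4.4855.

4.4855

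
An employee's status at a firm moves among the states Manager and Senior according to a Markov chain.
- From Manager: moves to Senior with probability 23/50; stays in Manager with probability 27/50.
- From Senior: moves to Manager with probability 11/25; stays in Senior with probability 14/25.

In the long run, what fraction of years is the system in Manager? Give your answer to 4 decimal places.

0.4889

Let the stationary distribution be π with π = πP and π_1 + π_2 = 1.
π_1 = 0.54·π_1 + 0.44·π_2
Solving with the normalization constraint gives π = (0.4889, 0.5111).
So the stationary probability of Manager is 0.4889.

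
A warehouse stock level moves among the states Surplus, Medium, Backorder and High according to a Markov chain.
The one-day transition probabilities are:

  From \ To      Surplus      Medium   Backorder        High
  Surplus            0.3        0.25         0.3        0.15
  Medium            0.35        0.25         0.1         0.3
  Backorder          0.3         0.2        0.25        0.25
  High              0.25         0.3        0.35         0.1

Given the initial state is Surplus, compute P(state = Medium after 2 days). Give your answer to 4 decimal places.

Propagate the distribution vector 2 days from Surplus.
After 0 days: (1.0000, 0.0000, 0.0000, 0.0000)
After 1 day: (0.3000, 0.2500, 0.3000, 0.1500)
After 2 days: (0.3050, 0.2425, 0.2425, 0.2100)
P(in Medium after 2 days) = 0.2425

0.2425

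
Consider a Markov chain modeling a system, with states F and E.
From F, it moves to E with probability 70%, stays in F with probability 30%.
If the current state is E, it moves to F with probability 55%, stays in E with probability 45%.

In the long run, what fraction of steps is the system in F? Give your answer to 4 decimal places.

Let the stationary distribution be π with π = πP and π_1 + π_2 = 1.
π_1 = 0.3·π_1 + 0.55·π_2
Solving with the normalization constraint gives π = (0.4400, 0.5600).
So the stationary probability of F is 0.4400.

0.4400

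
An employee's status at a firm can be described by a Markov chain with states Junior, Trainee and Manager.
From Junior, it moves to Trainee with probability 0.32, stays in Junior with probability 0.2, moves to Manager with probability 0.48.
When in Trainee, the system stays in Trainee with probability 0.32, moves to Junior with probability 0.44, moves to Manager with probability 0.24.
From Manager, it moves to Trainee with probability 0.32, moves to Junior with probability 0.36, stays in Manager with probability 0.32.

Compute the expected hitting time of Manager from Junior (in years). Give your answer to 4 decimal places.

Let t(s) be the expected number of years to first reach Manager from state s, with t(Manager) = 0. Conditioning on the first year:
t(Junior) = 1 + 0.2·t(Junior) + 0.32·t(Trainee)
t(Trainee) = 1 + 0.44·t(Junior) + 0.32·t(Trainee)
Solving: t(Junior) = 2.4802, t(Trainee) = 3.0754.
Expected years from Junior to Manager: 2.4802.

2.4802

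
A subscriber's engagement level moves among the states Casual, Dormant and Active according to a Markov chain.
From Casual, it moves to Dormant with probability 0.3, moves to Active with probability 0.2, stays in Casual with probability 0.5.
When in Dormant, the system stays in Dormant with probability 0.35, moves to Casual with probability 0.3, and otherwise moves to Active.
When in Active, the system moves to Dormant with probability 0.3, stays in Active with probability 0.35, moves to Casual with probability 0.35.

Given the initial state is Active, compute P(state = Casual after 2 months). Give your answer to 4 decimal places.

0.3875

Sum over the intermediate state after 1 month:
P = P(Active→Casual)·P(Casual→Casual) + P(Active→Dormant)·P(Dormant→Casual) + P(Active→Active)·P(Active→Casual)
  = 0.35×0.5 + 0.3×0.3 + 0.35×0.35
  = 0.1750 + 0.0900 + 0.1225 = 0.3875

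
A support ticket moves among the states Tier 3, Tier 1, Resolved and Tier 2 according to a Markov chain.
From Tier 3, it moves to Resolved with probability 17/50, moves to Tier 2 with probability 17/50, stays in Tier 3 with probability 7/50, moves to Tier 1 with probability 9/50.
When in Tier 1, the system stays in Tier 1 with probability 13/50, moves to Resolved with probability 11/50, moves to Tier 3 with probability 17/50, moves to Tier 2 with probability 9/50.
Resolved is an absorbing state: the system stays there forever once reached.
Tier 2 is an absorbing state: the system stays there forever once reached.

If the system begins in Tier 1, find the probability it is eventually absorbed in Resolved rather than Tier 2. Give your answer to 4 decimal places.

Let h(s) be the probability of absorption at Resolved starting from transient state s. Then h(Resolved) = 1 and h(Tier 2) = 0. By first-step analysis:
h(Tier 3) = 0.14·h(Tier 3) + 0.18·h(Tier 1) + 0.34·1 + 0.34·0
h(Tier 1) = 0.34·h(Tier 3) + 0.26·h(Tier 1) + 0.22·1 + 0.18·0
Solving: h(Tier 3) = 0.5063, h(Tier 1) = 0.5299.
Starting from Tier 1, the probability is 0.5299.

0.5299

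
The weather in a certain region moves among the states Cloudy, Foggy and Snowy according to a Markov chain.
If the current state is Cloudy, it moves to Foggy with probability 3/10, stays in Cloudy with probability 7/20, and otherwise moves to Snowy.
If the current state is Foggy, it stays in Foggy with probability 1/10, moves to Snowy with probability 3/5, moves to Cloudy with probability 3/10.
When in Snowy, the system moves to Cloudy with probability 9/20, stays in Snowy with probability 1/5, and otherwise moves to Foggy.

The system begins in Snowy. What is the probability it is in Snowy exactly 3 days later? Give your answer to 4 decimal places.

0.3489

Propagate the distribution vector 3 days from Snowy.
After 0 days: (0.0000, 0.0000, 1.0000)
After 1 day: (0.4500, 0.3500, 0.2000)
After 2 days: (0.3525, 0.2400, 0.4075)
After 3 days: (0.3788, 0.2724, 0.3489)
P(in Snowy after 3 days) = 0.3489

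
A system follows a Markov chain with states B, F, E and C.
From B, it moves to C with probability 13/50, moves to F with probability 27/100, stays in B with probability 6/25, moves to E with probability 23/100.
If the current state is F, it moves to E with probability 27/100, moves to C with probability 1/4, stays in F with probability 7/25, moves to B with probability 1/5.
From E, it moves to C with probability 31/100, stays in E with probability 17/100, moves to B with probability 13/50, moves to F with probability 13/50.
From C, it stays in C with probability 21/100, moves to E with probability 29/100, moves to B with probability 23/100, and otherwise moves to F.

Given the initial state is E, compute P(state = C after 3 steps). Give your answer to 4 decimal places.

0.2572

Propagate the distribution vector 3 steps from E.
After 0 steps: (0.0000, 0.0000, 1.0000, 0.0000)
After 1 step: (0.2600, 0.2600, 0.1700, 0.3100)
After 2 steps: (0.2299, 0.2709, 0.2488, 0.2504)
After 3 steps: (0.2316, 0.2702, 0.2409, 0.2572)
P(in C after 3 steps) = 0.2572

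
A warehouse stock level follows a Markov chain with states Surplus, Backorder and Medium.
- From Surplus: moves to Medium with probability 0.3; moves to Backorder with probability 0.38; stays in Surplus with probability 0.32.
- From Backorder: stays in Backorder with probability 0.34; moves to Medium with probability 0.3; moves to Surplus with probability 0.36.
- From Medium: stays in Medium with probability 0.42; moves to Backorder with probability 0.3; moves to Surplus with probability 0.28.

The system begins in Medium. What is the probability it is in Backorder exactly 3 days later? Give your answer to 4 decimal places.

Propagate the distribution vector 3 days from Medium.
After 0 days: (0.0000, 0.0000, 1.0000)
After 1 day: (0.2800, 0.3000, 0.4200)
After 2 days: (0.3152, 0.3344, 0.3504)
After 3 days: (0.3194, 0.3386, 0.3420)
P(in Backorder after 3 days) = 0.3386

0.3386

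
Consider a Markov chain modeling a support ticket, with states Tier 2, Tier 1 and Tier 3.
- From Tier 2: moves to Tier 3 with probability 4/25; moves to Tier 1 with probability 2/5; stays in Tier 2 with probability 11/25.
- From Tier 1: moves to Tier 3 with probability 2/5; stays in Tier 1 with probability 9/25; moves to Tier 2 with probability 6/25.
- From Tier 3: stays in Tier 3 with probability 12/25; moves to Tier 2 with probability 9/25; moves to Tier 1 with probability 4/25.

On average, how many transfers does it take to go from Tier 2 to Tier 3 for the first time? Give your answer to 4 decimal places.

Let t(s) be the expected number of transfers to first reach Tier 3 from state s, with t(Tier 3) = 0. Conditioning on the first transfer:
t(Tier 2) = 1 + 0.44·t(Tier 2) + 0.4·t(Tier 1)
t(Tier 1) = 1 + 0.24·t(Tier 2) + 0.36·t(Tier 1)
Solving: t(Tier 2) = 3.9634, t(Tier 1) = 3.0488.
Expected transfers from Tier 2 to Tier 3: 3.9634.

3.9634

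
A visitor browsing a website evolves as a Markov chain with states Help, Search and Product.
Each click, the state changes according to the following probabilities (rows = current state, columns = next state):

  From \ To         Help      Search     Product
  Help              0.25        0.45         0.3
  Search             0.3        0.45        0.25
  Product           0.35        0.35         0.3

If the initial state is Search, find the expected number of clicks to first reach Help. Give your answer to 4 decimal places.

Let t(s) be the expected number of clicks to first reach Help from state s, with t(Help) = 0. Conditioning on the first click:
t(Search) = 1 + 0.45·t(Search) + 0.25·t(Product)
t(Product) = 1 + 0.35·t(Search) + 0.3·t(Product)
Solving: t(Search) = 3.1933, t(Product) = 3.0252.
Expected clicks from Search to Help: 3.1933.

3.1933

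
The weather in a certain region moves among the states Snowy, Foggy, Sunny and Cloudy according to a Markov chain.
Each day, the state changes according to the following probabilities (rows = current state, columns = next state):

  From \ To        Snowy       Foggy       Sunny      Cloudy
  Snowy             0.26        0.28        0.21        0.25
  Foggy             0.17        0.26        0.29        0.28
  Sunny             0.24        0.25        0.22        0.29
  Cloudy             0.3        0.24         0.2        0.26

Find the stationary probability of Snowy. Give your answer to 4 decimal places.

0.2430

Let the stationary distribution be π with π = πP and π_1 + π_2 + π_3 + π_4 = 1.
π_1 = 0.26·π_1 + 0.17·π_2 + 0.24·π_3 + 0.3·π_4
π_2 = 0.28·π_1 + 0.26·π_2 + 0.25·π_3 + 0.24·π_4
π_3 = 0.21·π_1 + 0.29·π_2 + 0.22·π_3 + 0.2·π_4
Solving with the normalization constraint gives π = (0.2430, 0.2572, 0.2302, 0.2696).
So the stationary probability of Snowy is 0.2430.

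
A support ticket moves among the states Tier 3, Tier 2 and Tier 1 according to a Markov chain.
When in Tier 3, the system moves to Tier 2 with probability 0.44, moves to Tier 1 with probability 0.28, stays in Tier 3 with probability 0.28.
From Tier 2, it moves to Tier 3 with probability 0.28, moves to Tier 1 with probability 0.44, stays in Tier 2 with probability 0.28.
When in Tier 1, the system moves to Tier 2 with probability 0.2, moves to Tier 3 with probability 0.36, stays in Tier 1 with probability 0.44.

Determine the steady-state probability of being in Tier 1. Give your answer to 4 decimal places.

0.3902

Let the stationary distribution be π with π = πP and π_1 + π_2 + π_3 = 1.
π_1 = 0.28·π_1 + 0.28·π_2 + 0.36·π_3
π_2 = 0.44·π_1 + 0.28·π_2 + 0.2·π_3
Solving with the normalization constraint gives π = (0.3112, 0.2986, 0.3902).
So the stationary probability of Tier 1 is 0.3902.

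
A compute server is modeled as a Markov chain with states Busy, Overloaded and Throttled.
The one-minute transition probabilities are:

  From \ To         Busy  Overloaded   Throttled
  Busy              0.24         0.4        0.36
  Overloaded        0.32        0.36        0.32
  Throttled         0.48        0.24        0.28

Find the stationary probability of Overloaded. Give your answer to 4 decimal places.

Let the stationary distribution be π with π = πP and π_1 + π_2 + π_3 = 1.
π_1 = 0.24·π_1 + 0.32·π_2 + 0.48·π_3
π_2 = 0.4·π_1 + 0.36·π_2 + 0.24·π_3
Solving with the normalization constraint gives π = (0.3438, 0.3352, 0.3209).
So the stationary probability of Overloaded is 0.3352.

0.3352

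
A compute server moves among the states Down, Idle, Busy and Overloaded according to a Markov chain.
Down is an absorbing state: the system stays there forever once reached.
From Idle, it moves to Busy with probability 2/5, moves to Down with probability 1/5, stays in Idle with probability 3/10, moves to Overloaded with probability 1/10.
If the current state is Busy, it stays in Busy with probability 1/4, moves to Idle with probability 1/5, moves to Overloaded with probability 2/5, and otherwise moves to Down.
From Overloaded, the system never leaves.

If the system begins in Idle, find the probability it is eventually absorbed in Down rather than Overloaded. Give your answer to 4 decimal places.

Let h(s) be the probability of absorption at Down starting from transient state s. Then h(Down) = 1 and h(Overloaded) = 0. By first-step analysis:
h(Idle) = 0.2·1 + 0.3·h(Idle) + 0.4·h(Busy) + 0.1·0
h(Busy) = 0.15·1 + 0.2·h(Idle) + 0.25·h(Busy) + 0.4·0
Solving: h(Idle) = 0.4719, h(Busy) = 0.3258.
Starting from Idle, the probability is 0.4719.

0.4719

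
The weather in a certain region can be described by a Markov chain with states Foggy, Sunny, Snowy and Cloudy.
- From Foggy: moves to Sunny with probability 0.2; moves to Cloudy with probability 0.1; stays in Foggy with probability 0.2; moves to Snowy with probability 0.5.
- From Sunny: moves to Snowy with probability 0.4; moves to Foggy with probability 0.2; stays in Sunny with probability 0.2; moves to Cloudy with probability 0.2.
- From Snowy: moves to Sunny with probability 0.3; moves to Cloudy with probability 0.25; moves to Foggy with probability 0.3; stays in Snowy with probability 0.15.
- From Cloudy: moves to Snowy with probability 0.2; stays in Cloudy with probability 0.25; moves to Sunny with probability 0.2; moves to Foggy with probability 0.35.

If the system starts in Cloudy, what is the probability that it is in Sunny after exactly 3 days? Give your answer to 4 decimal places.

0.2335

Propagate the distribution vector 3 days from Cloudy.
After 0 days: (0.0000, 0.0000, 0.0000, 1.0000)
After 1 day: (0.3500, 0.2000, 0.2000, 0.2500)
After 2 days: (0.2575, 0.2200, 0.3350, 0.1875)
After 3 days: (0.2616, 0.2335, 0.3045, 0.2004)
P(in Sunny after 3 days) = 0.2335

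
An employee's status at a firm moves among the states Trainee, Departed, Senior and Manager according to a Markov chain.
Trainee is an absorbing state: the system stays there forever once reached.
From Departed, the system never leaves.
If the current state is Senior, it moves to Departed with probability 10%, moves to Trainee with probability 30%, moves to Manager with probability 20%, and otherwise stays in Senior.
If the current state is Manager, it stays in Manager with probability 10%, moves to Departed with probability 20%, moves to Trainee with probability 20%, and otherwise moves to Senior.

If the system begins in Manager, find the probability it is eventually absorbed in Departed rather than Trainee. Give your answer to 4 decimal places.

0.3864

Let h(s) be the probability of absorption at Departed starting from transient state s. Then h(Departed) = 1 and h(Trainee) = 0. By first-step analysis:
h(Senior) = 0.3·0 + 0.1·1 + 0.4·h(Senior) + 0.2·h(Manager)
h(Manager) = 0.2·0 + 0.2·1 + 0.5·h(Senior) + 0.1·h(Manager)
Solving: h(Senior) = 0.2955, h(Manager) = 0.3864.
Starting from Manager, the probability is 0.3864.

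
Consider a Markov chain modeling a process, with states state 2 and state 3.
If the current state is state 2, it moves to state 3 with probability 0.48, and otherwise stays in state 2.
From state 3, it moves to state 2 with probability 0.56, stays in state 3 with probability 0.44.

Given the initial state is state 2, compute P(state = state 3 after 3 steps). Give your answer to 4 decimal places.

Propagate the distribution vector 3 steps from state 2.
After 0 steps: (1.0000, 0.0000)
After 1 step: (0.5200, 0.4800)
After 2 steps: (0.5392, 0.4608)
After 3 steps: (0.5384, 0.4616)
P(in state 3 after 3 steps) = 0.4616

0.4616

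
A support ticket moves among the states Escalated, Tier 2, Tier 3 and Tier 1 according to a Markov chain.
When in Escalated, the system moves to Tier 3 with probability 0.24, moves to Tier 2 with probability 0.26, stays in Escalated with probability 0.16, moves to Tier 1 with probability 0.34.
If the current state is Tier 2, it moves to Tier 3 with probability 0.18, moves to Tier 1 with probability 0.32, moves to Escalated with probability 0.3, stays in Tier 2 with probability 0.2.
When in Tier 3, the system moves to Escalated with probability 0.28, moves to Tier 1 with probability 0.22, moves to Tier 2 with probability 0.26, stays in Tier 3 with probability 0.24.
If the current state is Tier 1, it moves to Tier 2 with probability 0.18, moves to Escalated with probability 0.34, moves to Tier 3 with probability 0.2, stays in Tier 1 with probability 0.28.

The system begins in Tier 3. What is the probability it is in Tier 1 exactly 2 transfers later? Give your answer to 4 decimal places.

0.2928

Propagate the distribution vector 2 transfers from Tier 3.
After 0 transfers: (0.0000, 0.0000, 1.0000, 0.0000)
After 1 transfer: (0.2800, 0.2600, 0.2400, 0.2200)
After 2 transfers: (0.2648, 0.2268, 0.2156, 0.2928)
P(in Tier 1 after 2 transfers) = 0.2928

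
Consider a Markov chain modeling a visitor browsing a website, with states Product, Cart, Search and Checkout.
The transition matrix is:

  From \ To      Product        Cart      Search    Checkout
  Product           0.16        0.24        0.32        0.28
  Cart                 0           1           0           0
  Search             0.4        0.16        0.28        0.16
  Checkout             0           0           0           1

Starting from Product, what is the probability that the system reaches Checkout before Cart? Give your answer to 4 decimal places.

0.5302

Let h(s) be the probability of absorption at Checkout starting from transient state s. Then h(Checkout) = 1 and h(Cart) = 0. By first-step analysis:
h(Product) = 0.16·h(Product) + 0.24·0 + 0.32·h(Search) + 0.28·1
h(Search) = 0.4·h(Product) + 0.16·0 + 0.28·h(Search) + 0.16·1
Solving: h(Product) = 0.5302, h(Search) = 0.5168.
Starting from Product, the probability is 0.5302.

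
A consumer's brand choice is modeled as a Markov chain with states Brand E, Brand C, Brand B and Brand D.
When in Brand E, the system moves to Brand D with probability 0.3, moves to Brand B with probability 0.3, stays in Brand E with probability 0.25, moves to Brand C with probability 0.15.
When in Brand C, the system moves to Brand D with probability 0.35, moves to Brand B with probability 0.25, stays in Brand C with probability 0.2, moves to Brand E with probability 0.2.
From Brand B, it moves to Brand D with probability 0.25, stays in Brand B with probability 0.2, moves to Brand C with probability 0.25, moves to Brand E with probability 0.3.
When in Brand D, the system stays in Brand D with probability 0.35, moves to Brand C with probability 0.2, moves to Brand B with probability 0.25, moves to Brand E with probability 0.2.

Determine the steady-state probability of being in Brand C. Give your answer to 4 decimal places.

0.2006

Let the stationary distribution be π with π = πP and π_1 + π_2 + π_3 + π_4 = 1.
π_1 = 0.25·π_1 + 0.2·π_2 + 0.3·π_3 + 0.2·π_4
π_2 = 0.15·π_1 + 0.2·π_2 + 0.25·π_3 + 0.2·π_4
π_3 = 0.3·π_1 + 0.25·π_2 + 0.2·π_3 + 0.25·π_4
Solving with the normalization constraint gives π = (0.2368, 0.2006, 0.2494, 0.3132).
So the stationary probability of Brand C is 0.2006.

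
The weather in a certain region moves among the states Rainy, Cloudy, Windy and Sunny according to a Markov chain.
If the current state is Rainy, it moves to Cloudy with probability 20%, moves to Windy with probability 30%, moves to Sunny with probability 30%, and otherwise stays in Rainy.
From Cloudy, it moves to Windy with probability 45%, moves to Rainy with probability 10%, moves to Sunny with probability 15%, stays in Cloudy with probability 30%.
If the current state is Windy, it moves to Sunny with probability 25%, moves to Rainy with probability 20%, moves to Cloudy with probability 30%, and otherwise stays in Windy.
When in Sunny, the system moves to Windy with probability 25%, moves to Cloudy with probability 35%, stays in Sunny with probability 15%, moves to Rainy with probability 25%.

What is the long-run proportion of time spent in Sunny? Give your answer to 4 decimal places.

Let the stationary distribution be π with π = πP and π_1 + π_2 + π_3 + π_4 = 1.
π_1 = 0.2·π_1 + 0.1·π_2 + 0.2·π_3 + 0.25·π_4
π_2 = 0.2·π_1 + 0.3·π_2 + 0.3·π_3 + 0.35·π_4
π_3 = 0.3·π_1 + 0.45·π_2 + 0.25·π_3 + 0.25·π_4
Solving with the normalization constraint gives π = (0.1812, 0.2923, 0.3175, 0.2089).
So the stationary probability of Sunny is 0.2089.

0.2089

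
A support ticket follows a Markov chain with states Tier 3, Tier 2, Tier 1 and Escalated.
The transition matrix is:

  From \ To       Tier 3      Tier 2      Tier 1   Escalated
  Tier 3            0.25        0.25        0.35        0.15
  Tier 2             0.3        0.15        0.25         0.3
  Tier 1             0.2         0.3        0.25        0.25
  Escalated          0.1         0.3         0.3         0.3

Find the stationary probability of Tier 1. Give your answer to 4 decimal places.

Let the stationary distribution be π with π = πP and π_1 + π_2 + π_3 + π_4 = 1.
π_1 = 0.25·π_1 + 0.3·π_2 + 0.2·π_3 + 0.1·π_4
π_2 = 0.25·π_1 + 0.15·π_2 + 0.3·π_3 + 0.3·π_4
π_3 = 0.35·π_1 + 0.25·π_2 + 0.25·π_3 + 0.3·π_4
Solving with the normalization constraint gives π = (0.2103, 0.2517, 0.2837, 0.2543).
So the stationary probability of Tier 1 is 0.2837.

0.2837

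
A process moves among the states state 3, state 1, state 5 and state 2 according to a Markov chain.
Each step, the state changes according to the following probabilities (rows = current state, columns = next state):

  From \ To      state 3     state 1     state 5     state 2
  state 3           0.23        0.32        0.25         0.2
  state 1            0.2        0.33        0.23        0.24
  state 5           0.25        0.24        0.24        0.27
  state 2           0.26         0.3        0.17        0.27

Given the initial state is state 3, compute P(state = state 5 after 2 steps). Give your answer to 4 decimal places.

Propagate the distribution vector 2 steps from state 3.
After 0 steps: (1.0000, 0.0000, 0.0000, 0.0000)
After 1 step: (0.2300, 0.3200, 0.2500, 0.2000)
After 2 steps: (0.2314, 0.2992, 0.2251, 0.2443)
P(in state 5 after 2 steps) = 0.2251

0.2251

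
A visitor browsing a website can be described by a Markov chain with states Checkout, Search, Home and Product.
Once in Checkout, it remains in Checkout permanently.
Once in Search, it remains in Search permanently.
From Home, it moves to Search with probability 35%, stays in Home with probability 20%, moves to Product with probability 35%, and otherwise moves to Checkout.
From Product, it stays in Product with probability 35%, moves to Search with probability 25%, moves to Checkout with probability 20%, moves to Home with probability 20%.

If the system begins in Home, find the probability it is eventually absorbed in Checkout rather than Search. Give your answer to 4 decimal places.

Let h(s) be the probability of absorption at Checkout starting from transient state s. Then h(Checkout) = 1 and h(Search) = 0. By first-step analysis:
h(Home) = 0.1·1 + 0.35·0 + 0.2·h(Home) + 0.35·h(Product)
h(Product) = 0.2·1 + 0.25·0 + 0.2·h(Home) + 0.35·h(Product)
Solving: h(Home) = 0.3000, h(Product) = 0.4000.
Starting from Home, the probability is 0.3000.

0.3000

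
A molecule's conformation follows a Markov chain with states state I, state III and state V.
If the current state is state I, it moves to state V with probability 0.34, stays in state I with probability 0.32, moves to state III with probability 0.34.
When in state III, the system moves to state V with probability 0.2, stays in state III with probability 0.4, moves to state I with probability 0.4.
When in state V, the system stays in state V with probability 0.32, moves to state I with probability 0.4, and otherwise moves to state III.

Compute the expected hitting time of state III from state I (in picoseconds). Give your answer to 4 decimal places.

Let t(s) be the expected number of picoseconds to first reach state III from state s, with t(state III) = 0. Conditioning on the first picosecond:
t(state I) = 1 + 0.32·t(state I) + 0.34·t(state V)
t(state V) = 1 + 0.4·t(state I) + 0.32·t(state V)
Solving: t(state I) = 3.1250, t(state V) = 3.3088.
Expected picoseconds from state I to state III: 3.1250.

3.1250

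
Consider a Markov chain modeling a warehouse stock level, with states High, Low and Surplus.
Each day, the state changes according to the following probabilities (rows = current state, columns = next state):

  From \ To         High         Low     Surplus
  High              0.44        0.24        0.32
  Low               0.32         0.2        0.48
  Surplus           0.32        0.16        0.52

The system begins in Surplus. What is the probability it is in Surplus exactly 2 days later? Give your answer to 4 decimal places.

0.4496

Sum over the intermediate state after 1 day:
P = P(Surplus→High)·P(High→Surplus) + P(Surplus→Low)·P(Low→Surplus) + P(Surplus→Surplus)·P(Surplus→Surplus)
  = 0.32×0.32 + 0.16×0.48 + 0.52×0.52
  = 0.1024 + 0.0768 + 0.2704 = 0.4496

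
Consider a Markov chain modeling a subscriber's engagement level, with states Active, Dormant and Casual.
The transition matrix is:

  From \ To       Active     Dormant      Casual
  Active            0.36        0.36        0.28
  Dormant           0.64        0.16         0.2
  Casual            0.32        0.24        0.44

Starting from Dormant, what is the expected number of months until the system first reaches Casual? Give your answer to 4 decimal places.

Let t(s) be the expected number of months to first reach Casual from state s, with t(Casual) = 0. Conditioning on the first month:
t(Active) = 1 + 0.36·t(Active) + 0.36·t(Dormant)
t(Dormant) = 1 + 0.64·t(Active) + 0.16·t(Dormant)
Solving: t(Active) = 3.9063, t(Dormant) = 4.1667.
Expected months from Dormant to Casual: 4.1667.

4.1667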